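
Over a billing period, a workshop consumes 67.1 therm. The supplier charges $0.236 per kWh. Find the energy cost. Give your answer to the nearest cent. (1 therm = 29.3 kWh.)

67.1 therm × (29.3 kWh/therm) = 1,966 kWh
Cost = 1,966 kWh × $0.236/kWh = $463.98

$463.98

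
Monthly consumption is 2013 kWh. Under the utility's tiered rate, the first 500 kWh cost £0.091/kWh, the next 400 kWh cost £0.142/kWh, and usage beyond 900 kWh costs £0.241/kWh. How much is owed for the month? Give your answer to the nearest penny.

First 500 kWh × £0.091 = £45.50
Next 400 kWh × £0.142 = £56.80
Remaining 1113 kWh × £0.241 = £268.23
Total = £370.53

£370.53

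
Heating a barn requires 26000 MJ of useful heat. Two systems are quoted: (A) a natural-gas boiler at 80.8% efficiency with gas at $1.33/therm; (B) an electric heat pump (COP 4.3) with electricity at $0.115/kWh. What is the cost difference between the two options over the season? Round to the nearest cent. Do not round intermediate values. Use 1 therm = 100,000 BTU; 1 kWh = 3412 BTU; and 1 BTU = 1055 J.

Heat load = 26000 MJ = 26,000,000,000 J / 1055 = 24,644,550 BTU
Gas: input = 24,644,550 / 0.808 = 30,500,680 BTU = 305 therm → 305 × $1.33 = $405.66
Heat pump: 24,644,550 BTU / 3412 = 7,223 kWh heat; / 4.3 = 1,680 kWh in → × $0.115 = $193.17
Difference = |$405.66 − $193.17| = $212.49

$212.49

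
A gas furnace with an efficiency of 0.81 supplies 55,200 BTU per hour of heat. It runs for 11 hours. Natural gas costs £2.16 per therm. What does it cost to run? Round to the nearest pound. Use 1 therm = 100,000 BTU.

Heat delivered = 55,200 BTU/h × 11 h = 607,200 BTU
Gas input = 607,200 / 0.81 = 749,630 BTU
= 749,630 / 100,000 = 7.496 therm
Cost = 7.496 × £2.16/therm = £16.19 ≈ £16

£16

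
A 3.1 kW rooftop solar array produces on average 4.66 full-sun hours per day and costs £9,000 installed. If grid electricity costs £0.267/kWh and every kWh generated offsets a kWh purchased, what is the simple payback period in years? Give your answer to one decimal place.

Daily generation = 3.1 kW × 4.66 h = 14.45 kWh
Annual generation = 14.45 × 365 = 5272.8 kWh
Annual savings = 5272.8 × £0.267 = £1,407.83
Payback = £9,000 / £1,407.83 = 6.39 years

6.4 years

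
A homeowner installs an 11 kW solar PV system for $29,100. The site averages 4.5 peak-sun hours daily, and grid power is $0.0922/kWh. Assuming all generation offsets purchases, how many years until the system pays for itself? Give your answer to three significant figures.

Daily generation = 11 kW × 4.5 h = 49.5 kWh
Annual generation = 49.5 × 365 = 18068 kWh
Annual savings = 18068 × $0.0922 = $1,665.82
Payback = $29,100 / $1,665.82 = 17.5 years

17.5 years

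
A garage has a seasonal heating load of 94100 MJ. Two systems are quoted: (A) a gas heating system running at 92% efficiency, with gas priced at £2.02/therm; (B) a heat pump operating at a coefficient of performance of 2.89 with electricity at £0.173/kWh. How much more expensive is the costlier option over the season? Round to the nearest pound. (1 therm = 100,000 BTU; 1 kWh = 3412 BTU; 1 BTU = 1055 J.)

£394

Heat load = 94100 MJ = 94,100,000,000 J / 1055 = 89,194,313 BTU
Gas: input = 89,194,313 / 0.92 = 96,950,340 BTU = 969.5 therm → 969.5 × £2.02 = £1,958.40
Heat pump: 89,194,313 BTU / 3412 = 26,140 kWh heat; / 2.89 = 9,045 kWh in → × £0.173 = £1,564.86
Difference = |£1,958.40 − £1,564.86| = £393.53 ≈ £394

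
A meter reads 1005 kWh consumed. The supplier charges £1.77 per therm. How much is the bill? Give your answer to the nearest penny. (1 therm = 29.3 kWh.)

£60.71

1005 kWh × (0.03413 therm/kWh) = 34.3 therm
Cost = 34.3 therm × £1.77/therm = £60.71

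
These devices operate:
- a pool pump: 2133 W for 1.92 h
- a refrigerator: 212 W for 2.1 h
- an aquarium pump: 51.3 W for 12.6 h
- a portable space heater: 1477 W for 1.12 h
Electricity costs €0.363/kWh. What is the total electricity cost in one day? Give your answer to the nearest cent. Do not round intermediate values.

€2.48

pool pump: 2133 W × 1.92 h = 4,095 Wh = 4.095 kWh
refrigerator: 212 W × 2.1 h = 445 Wh = 0.4452 kWh
aquarium pump: 51.3 W × 12.6 h = 646 Wh = 0.6464 kWh
portable space heater: 1477 W × 1.12 h = 1,654 Wh = 1.654 kWh
Total energy = 4.095 + 0.4452 + 0.6464 + 1.654 = 6.841 kWh
Cost = 6.841 kWh × €0.363 = €2.48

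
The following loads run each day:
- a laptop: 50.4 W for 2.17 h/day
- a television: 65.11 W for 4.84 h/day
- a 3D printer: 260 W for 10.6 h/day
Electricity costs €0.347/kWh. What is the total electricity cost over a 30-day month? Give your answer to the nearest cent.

€33.11

laptop: 50.4 W × 2.17 h × 30 d = 3,281 Wh = 3.281 kWh
television: 65.11 W × 4.84 h × 30 d = 9,454 Wh = 9.454 kWh
3D printer: 260 W × 10.6 h × 30 d = 82,680 Wh = 82.68 kWh
Total energy = 3.281 + 9.454 + 82.68 = 95.42 kWh
Cost = 95.42 kWh × €0.347 = €33.11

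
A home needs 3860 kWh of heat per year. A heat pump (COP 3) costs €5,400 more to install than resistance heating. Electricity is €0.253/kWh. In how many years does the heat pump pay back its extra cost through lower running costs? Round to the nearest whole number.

Resistance: 3860 kWh × €0.253 = €976.58/yr
Heat pump: 3860 / 3 = 1287 kWh in → × €0.253 = €325.53/yr
Annual savings = €651.05
Payback = €5,400 / €651.05 = 8.29 years

8 years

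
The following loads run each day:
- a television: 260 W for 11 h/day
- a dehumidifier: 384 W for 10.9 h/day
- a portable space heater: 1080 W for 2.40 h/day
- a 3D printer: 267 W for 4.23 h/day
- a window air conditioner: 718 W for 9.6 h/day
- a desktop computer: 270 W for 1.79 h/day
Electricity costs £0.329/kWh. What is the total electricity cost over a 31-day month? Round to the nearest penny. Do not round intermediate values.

television: 260 W × 11 h × 31 d = 88,660 Wh = 88.66 kWh
dehumidifier: 384 W × 10.9 h × 31 d = 129,754 Wh = 129.8 kWh
portable space heater: 1080 W × 2.40 h × 31 d = 80,352 Wh = 80.35 kWh
3D printer: 267 W × 4.23 h × 31 d = 35,012 Wh = 35.01 kWh
window air conditioner: 718 W × 9.6 h × 31 d = 213,677 Wh = 213.7 kWh
desktop computer: 270 W × 1.79 h × 31 d = 14,982 Wh = 14.98 kWh
Total energy = 88.66 + 129.8 + 80.35 + 35.01 + 213.7 + 14.98 = 562.4 kWh
Cost = 562.4 kWh × £0.329 = £185.04

£185.04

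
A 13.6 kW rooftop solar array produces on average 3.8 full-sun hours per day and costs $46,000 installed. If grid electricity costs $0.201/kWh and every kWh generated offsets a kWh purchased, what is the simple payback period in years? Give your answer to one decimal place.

Daily generation = 13.6 kW × 3.8 h = 51.68 kWh
Annual generation = 51.68 × 365 = 18863 kWh
Annual savings = 18863 × $0.201 = $3,791.50
Payback = $46,000 / $3,791.50 = 12.1 years

12.1 years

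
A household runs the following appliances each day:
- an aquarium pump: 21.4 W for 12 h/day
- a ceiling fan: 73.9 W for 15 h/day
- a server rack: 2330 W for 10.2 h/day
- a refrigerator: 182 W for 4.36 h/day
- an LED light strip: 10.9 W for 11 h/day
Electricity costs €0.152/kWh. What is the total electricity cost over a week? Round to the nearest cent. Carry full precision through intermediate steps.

€27.71

aquarium pump: 21.4 W × 12 h × 7 d = 1,798 Wh = 1.798 kWh
ceiling fan: 73.9 W × 15 h × 7 d = 7,760 Wh = 7.76 kWh
server rack: 2330 W × 10.2 h × 7 d = 166,362 Wh = 166.4 kWh
refrigerator: 182 W × 4.36 h × 7 d = 5,555 Wh = 5.555 kWh
LED light strip: 10.9 W × 11 h × 7 d = 839 Wh = 0.8393 kWh
Total energy = 1.798 + 7.76 + 166.4 + 5.555 + 0.8393 = 182.3 kWh
Cost = 182.3 kWh × €0.152 = €27.71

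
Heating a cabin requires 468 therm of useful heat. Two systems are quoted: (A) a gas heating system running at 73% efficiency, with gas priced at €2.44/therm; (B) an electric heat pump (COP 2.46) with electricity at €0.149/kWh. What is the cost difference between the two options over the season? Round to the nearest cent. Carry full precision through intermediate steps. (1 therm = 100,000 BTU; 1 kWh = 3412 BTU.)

€733.49

Heat load = 468 therm × 100,000 = 46,800,000 BTU
Gas: input = 46,800,000 / 0.73 = 64,109,589 BTU = 641.1 therm → 641.1 × €2.44 = €1,564.27
Heat pump: 46,800,000 BTU / 3412 = 13,720 kWh heat; / 2.46 = 5,576 kWh in → × €0.149 = €830.78
Difference = |€1,564.27 − €830.78| = €733.49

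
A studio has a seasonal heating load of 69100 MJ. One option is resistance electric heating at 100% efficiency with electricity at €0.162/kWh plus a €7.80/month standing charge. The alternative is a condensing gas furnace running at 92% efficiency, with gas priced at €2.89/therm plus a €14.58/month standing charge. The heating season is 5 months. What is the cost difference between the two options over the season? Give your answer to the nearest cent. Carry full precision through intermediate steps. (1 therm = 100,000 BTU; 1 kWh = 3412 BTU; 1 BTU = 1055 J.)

€1018.41

Heat load = 69100 MJ = 69,100,000,000 J / 1055 = 65,497,630 BTU
Gas: input = 65,497,630 / 0.92 = 71,193,076 BTU = 711.9 therm → 711.9 × €2.89 = €2,057.48; + 5 × €14.58 standing = €2,130.38
Electric: 65,497,630 BTU / 3412 = 19,200 kWh → × €0.162 = €3,109.79; + 5 × €7.80 standing = €3,148.79
Difference = |€2,130.38 − €3,148.79| = €1,018.41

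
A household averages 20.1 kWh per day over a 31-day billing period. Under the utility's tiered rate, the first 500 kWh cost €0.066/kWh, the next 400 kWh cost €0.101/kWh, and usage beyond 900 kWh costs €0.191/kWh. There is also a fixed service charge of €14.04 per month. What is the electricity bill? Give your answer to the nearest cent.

Usage = 20.1 kWh/day × 31 days = 623.1 kWh
First 500 kWh × €0.066 = €33.00
Next 123.1 kWh × €0.101 = €12.43
Remaining tier: 0 kWh (not reached)
Energy charge = €45.43; + service €14.04 = €59.47

€59.47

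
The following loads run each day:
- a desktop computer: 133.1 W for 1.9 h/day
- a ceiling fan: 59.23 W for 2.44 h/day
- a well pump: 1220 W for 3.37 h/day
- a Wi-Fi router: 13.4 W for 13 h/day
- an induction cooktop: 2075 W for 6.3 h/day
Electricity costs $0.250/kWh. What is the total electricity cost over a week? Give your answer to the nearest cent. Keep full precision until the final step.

$31.07

desktop computer: 133.1 W × 1.9 h × 7 d = 1,770 Wh = 1.77 kWh
ceiling fan: 59.23 W × 2.44 h × 7 d = 1,012 Wh = 1.012 kWh
well pump: 1220 W × 3.37 h × 7 d = 28,780 Wh = 28.78 kWh
Wi-Fi router: 13.4 W × 13 h × 7 d = 1,219 Wh = 1.219 kWh
induction cooktop: 2075 W × 6.3 h × 7 d = 91,508 Wh = 91.51 kWh
Total energy = 1.77 + 1.012 + 28.78 + 1.219 + 91.51 = 124.3 kWh
Cost = 124.3 kWh × $0.250 = $31.07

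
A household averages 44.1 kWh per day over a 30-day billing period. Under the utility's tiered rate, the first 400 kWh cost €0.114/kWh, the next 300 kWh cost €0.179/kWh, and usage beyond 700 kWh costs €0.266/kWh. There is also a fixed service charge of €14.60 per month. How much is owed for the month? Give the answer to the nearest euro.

Usage = 44.1 kWh/day × 30 days = 1323 kWh
First 400 kWh × €0.114 = €45.60
Next 300 kWh × €0.179 = €53.70
Remaining 623 kWh × €0.266 = €165.72
Energy charge = €265.02; + service €14.60 = €279.62 ≈ €280

€280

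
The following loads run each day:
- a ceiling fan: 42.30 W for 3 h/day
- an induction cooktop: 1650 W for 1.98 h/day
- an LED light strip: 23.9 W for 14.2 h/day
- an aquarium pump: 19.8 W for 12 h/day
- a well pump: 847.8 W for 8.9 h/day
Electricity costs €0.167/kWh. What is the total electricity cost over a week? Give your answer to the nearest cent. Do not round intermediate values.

€13.46

ceiling fan: 42.30 W × 3 h × 7 d = 888 Wh = 0.8883 kWh
induction cooktop: 1650 W × 1.98 h × 7 d = 22,869 Wh = 22.87 kWh
LED light strip: 23.9 W × 14.2 h × 7 d = 2,376 Wh = 2.376 kWh
aquarium pump: 19.8 W × 12 h × 7 d = 1,663 Wh = 1.663 kWh
well pump: 847.8 W × 8.9 h × 7 d = 52,818 Wh = 52.82 kWh
Total energy = 0.8883 + 22.87 + 2.376 + 1.663 + 52.82 = 80.61 kWh
Cost = 80.61 kWh × €0.167 = €13.46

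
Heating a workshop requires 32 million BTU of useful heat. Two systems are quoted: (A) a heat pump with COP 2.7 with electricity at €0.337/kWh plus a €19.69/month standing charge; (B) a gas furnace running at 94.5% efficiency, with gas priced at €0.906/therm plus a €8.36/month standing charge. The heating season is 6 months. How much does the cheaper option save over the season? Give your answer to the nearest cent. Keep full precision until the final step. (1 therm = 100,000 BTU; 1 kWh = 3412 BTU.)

€931.78

Heat load = 32 × 10⁶ BTU = 32,000,000 BTU
Gas: input = 32,000,000 / 0.945 = 33,862,434 BTU = 338.6 therm → 338.6 × €0.906 = €306.79; + 6 × €8.36 standing = €356.95
Heat pump: 32,000,000 BTU / 3412 = 9,379 kWh heat; / 2.7 = 3,474 kWh in → × €0.337 = €1,170.60; + 6 × €19.69 standing = €1,288.74
Difference = |€356.95 − €1,288.74| = €931.78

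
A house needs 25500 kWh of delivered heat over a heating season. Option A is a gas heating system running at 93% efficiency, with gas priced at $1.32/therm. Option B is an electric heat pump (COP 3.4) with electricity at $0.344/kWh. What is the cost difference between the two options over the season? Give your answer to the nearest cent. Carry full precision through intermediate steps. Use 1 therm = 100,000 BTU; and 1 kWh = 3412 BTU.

Heat load = 25500 kWh × 3412 = 87,006,000 BTU
Gas: input = 87,006,000 / 0.93 = 93,554,839 BTU = 935.5 therm → 935.5 × $1.32 = $1,234.92
Heat pump: 87,006,000 BTU / 3412 = 25,500 kWh heat; / 3.4 = 7,500 kWh in → × $0.344 = $2,580.00
Difference = |$1,234.92 − $2,580.00| = $1,345.08

$1345.08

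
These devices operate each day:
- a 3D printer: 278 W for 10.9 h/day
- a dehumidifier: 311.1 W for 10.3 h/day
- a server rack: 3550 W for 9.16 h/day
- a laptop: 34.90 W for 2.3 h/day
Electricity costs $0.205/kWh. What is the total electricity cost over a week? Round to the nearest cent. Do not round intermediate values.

$55.73

3D printer: 278 W × 10.9 h × 7 d = 21,211 Wh = 21.21 kWh
dehumidifier: 311.1 W × 10.3 h × 7 d = 22,430 Wh = 22.43 kWh
server rack: 3550 W × 9.16 h × 7 d = 227,626 Wh = 227.6 kWh
laptop: 34.90 W × 2.3 h × 7 d = 562 Wh = 0.5619 kWh
Total energy = 21.21 + 22.43 + 227.6 + 0.5619 = 271.8 kWh
Cost = 271.8 kWh × $0.205 = $55.73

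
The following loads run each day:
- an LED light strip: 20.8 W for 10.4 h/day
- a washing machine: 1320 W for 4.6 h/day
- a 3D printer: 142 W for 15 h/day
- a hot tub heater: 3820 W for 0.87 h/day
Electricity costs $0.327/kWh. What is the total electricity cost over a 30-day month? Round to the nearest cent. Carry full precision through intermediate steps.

$115.19

LED light strip: 20.8 W × 10.4 h × 30 d = 6,490 Wh = 6.49 kWh
washing machine: 1320 W × 4.6 h × 30 d = 182,160 Wh = 182.2 kWh
3D printer: 142 W × 15 h × 30 d = 63,900 Wh = 63.9 kWh
hot tub heater: 3820 W × 0.87 h × 30 d = 99,702 Wh = 99.7 kWh
Total energy = 6.49 + 182.2 + 63.9 + 99.7 = 352.3 kWh
Cost = 352.3 kWh × $0.327 = $115.19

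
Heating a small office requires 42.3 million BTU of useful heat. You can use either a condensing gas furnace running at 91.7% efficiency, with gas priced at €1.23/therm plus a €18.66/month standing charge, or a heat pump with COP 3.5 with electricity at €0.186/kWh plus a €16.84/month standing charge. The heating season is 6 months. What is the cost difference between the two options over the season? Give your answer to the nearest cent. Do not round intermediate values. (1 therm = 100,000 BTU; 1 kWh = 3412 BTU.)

€80.53

Heat load = 42.3 × 10⁶ BTU = 42,300,000 BTU
Gas: input = 42,300,000 / 0.917 = 46,128,680 BTU = 461.3 therm → 461.3 × €1.23 = €567.38; + 6 × €18.66 standing = €679.34
Heat pump: 42,300,000 BTU / 3412 = 12,400 kWh heat; / 3.5 = 3,542 kWh in → × €0.186 = €658.83; + 6 × €16.84 standing = €759.87
Difference = |€679.34 − €759.87| = €80.53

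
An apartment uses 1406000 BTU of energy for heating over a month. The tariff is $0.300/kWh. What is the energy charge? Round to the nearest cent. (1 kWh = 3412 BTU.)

1406000 BTU × (0.00029308 kWh/BTU) = 412.1 kWh
Cost = 412.1 kWh × $0.300/kWh = $123.62

$123.62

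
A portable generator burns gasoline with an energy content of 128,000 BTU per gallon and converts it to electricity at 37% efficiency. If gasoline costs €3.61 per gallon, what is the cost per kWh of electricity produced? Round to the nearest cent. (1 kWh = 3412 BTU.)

€0.26

Electrical output per gallon = 128,000 BTU × 0.37 / 3412 BTU/kWh = 13.88 kWh
Cost per kWh = €3.61 / 13.88 kWh = €0.260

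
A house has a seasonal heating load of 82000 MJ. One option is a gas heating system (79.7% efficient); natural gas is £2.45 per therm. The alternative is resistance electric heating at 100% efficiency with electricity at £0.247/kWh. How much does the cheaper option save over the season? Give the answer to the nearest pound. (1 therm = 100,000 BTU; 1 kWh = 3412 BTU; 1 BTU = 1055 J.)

£3237

Heat load = 82000 MJ = 82,000,000,000 J / 1055 = 77,725,118 BTU
Gas: input = 77,725,118 / 0.797 = 97,522,106 BTU = 975.2 therm → 975.2 × £2.45 = £2,389.29
Electric: 77,725,118 BTU / 3412 = 22,780 kWh → × £0.247 = £5,626.64
Difference = |£2,389.29 − £5,626.64| = £3,237.35 ≈ £3237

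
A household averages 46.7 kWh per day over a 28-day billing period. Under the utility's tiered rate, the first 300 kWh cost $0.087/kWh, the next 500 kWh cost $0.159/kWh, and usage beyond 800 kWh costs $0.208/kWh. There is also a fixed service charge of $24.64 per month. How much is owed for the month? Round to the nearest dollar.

Usage = 46.7 kWh/day × 28 days = 1307.6 kWh
First 300 kWh × $0.087 = $26.10
Next 500 kWh × $0.159 = $79.50
Remaining 507.6 kWh × $0.208 = $105.58
Energy charge = $211.18; + service $24.64 = $235.82 ≈ $236

$236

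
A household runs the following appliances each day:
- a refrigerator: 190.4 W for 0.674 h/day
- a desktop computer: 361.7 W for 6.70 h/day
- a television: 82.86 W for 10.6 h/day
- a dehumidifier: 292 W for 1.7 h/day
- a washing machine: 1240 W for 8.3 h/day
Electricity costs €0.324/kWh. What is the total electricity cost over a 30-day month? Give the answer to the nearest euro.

refrigerator: 190.4 W × 0.674 h × 30 d = 3,850 Wh = 3.85 kWh
desktop computer: 361.7 W × 6.70 h × 30 d = 72,702 Wh = 72.7 kWh
television: 82.86 W × 10.6 h × 30 d = 26,349 Wh = 26.35 kWh
dehumidifier: 292 W × 1.7 h × 30 d = 14,892 Wh = 14.89 kWh
washing machine: 1240 W × 8.3 h × 30 d = 308,760 Wh = 308.8 kWh
Total energy = 3.85 + 72.7 + 26.35 + 14.89 + 308.8 = 426.6 kWh
Cost = 426.6 kWh × €0.324 = €138.20 ≈ €138

€138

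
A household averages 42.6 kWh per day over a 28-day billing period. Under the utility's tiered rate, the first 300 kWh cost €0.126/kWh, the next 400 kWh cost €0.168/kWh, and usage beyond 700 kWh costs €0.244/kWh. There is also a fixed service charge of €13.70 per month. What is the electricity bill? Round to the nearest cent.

Usage = 42.6 kWh/day × 28 days = 1192.8 kWh
First 300 kWh × €0.126 = €37.80
Next 400 kWh × €0.168 = €67.20
Remaining 492.8 kWh × €0.244 = €120.24
Energy charge = €225.24; + service €13.70 = €238.94

€238.94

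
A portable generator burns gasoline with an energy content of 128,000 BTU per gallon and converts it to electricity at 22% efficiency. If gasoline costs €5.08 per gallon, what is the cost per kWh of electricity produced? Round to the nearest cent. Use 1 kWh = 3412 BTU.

€0.62

Electrical output per gallon = 128,000 BTU × 0.22 / 3412 BTU/kWh = 8.253 kWh
Cost per kWh = €5.08 / 8.253 kWh = €0.616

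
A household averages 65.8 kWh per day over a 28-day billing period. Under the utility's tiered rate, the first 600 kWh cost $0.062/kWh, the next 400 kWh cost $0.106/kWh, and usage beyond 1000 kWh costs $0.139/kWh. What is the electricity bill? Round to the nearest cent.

Usage = 65.8 kWh/day × 28 days = 1842.4 kWh
First 600 kWh × $0.062 = $37.20
Next 400 kWh × $0.106 = $42.40
Remaining 842.4 kWh × $0.139 = $117.09
Total = $196.69

$196.69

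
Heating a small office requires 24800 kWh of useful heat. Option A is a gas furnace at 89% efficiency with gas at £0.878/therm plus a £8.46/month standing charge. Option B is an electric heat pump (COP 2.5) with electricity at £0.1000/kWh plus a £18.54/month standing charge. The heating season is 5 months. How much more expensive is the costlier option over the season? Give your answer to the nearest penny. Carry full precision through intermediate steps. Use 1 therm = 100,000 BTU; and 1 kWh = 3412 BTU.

Heat load = 24800 kWh × 3412 = 84,617,600 BTU
Gas: input = 84,617,600 / 0.89 = 95,075,955 BTU = 950.8 therm → 950.8 × £0.878 = £834.77; + 5 × £8.46 standing = £877.07
Heat pump: 84,617,600 BTU / 3412 = 24,800 kWh heat; / 2.5 = 9,920 kWh in → × £0.1000 = £992.00; + 5 × £18.54 standing = £1,084.70
Difference = |£877.07 − £1,084.70| = £207.63

£207.63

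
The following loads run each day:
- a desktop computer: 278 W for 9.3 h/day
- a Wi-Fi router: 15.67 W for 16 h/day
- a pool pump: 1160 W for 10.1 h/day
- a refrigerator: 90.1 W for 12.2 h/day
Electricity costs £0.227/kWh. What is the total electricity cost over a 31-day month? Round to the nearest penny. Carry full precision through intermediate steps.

desktop computer: 278 W × 9.3 h × 31 d = 80,147 Wh = 80.15 kWh
Wi-Fi router: 15.67 W × 16 h × 31 d = 7,772 Wh = 7.772 kWh
pool pump: 1160 W × 10.1 h × 31 d = 363,196 Wh = 363.2 kWh
refrigerator: 90.1 W × 12.2 h × 31 d = 34,076 Wh = 34.08 kWh
Total energy = 80.15 + 7.772 + 363.2 + 34.08 = 485.2 kWh
Cost = 485.2 kWh × £0.227 = £110.14

£110.14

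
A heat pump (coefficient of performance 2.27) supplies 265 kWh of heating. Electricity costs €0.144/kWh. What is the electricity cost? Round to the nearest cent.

Electrical input = 265 kWh / 2.27 = 116.7 kWh
Cost = 116.7 × €0.144/kWh = €16.81

€16.81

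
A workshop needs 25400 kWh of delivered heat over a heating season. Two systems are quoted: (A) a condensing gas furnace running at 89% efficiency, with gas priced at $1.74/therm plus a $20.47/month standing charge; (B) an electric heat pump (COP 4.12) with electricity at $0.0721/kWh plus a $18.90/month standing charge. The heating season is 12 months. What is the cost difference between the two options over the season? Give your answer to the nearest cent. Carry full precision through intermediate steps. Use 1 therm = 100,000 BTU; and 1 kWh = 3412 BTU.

$1268.69

Heat load = 25400 kWh × 3412 = 86,664,800 BTU
Gas: input = 86,664,800 / 0.89 = 97,376,180 BTU = 973.8 therm → 973.8 × $1.74 = $1,694.35; + 12 × $20.47 standing = $1,939.99
Heat pump: 86,664,800 BTU / 3412 = 25,400 kWh heat; / 4.12 = 6,165 kWh in → × $0.0721 = $444.50; + 12 × $18.90 standing = $671.30
Difference = |$1,939.99 − $671.30| = $1,268.69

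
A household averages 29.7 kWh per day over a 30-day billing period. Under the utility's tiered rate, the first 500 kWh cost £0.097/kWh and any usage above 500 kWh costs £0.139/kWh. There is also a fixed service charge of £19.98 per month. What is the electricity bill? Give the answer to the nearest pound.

Usage = 29.7 kWh/day × 30 days = 891 kWh
First 500 kWh × £0.097 = £48.50
Remaining 391 kWh × £0.139 = £54.35
Energy charge = £102.85; + service £19.98 = £122.83 ≈ £123

£123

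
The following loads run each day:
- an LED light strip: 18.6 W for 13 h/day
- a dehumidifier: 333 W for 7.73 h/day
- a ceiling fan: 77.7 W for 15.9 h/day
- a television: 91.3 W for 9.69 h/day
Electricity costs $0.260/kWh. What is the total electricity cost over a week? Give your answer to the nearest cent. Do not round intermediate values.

$8.98

LED light strip: 18.6 W × 13 h × 7 d = 1,693 Wh = 1.693 kWh
dehumidifier: 333 W × 7.73 h × 7 d = 18,019 Wh = 18.02 kWh
ceiling fan: 77.7 W × 15.9 h × 7 d = 8,648 Wh = 8.648 kWh
television: 91.3 W × 9.69 h × 7 d = 6,193 Wh = 6.193 kWh
Total energy = 1.693 + 18.02 + 8.648 + 6.193 = 34.55 kWh
Cost = 34.55 kWh × $0.260 = $8.98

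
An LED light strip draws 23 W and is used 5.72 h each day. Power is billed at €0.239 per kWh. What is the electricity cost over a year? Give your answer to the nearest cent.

€11.48

Energy = 23 W × 5.72 h/day × 365 days = 48,019 Wh = 48.02 kWh
Cost = 48.02 kWh × €0.239/kWh = €11.48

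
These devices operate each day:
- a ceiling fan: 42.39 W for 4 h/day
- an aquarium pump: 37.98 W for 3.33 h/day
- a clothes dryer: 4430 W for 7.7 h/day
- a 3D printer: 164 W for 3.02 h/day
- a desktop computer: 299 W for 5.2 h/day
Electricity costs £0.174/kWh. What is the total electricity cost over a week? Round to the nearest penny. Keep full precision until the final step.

£44.40

ceiling fan: 42.39 W × 4 h × 7 d = 1,187 Wh = 1.187 kWh
aquarium pump: 37.98 W × 3.33 h × 7 d = 885 Wh = 0.8853 kWh
clothes dryer: 4430 W × 7.7 h × 7 d = 238,777 Wh = 238.8 kWh
3D printer: 164 W × 3.02 h × 7 d = 3,467 Wh = 3.467 kWh
desktop computer: 299 W × 5.2 h × 7 d = 10,884 Wh = 10.88 kWh
Total energy = 1.187 + 0.8853 + 238.8 + 3.467 + 10.88 = 255.2 kWh
Cost = 255.2 kWh × £0.174 = £44.40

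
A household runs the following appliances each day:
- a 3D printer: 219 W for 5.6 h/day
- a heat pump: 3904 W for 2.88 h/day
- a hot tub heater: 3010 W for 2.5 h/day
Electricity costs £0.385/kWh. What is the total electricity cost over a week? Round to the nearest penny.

3D printer: 219 W × 5.6 h × 7 d = 8,585 Wh = 8.585 kWh
heat pump: 3904 W × 2.88 h × 7 d = 78,705 Wh = 78.7 kWh
hot tub heater: 3010 W × 2.5 h × 7 d = 52,675 Wh = 52.67 kWh
Total energy = 8.585 + 78.7 + 52.67 = 140 kWh
Cost = 140 kWh × £0.385 = £53.89

£53.89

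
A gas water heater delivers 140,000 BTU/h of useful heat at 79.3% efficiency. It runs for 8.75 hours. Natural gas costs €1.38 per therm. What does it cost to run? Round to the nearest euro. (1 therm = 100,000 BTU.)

€21

Heat delivered = 140,000 BTU/h × 8.75 h = 1,225,000 BTU
Gas input = 1,225,000 / 0.793 = 1,544,767 BTU
= 1,544,767 / 100,000 = 15.45 therm
Cost = 15.45 × €1.38/therm = €21.32 ≈ €21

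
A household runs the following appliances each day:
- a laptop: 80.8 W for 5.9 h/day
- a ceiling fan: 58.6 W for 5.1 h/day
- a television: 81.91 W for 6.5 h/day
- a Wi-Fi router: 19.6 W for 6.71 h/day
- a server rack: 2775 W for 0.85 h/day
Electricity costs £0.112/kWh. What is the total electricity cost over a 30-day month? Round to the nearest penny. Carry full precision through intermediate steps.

£12.76

laptop: 80.8 W × 5.9 h × 30 d = 14,302 Wh = 14.3 kWh
ceiling fan: 58.6 W × 5.1 h × 30 d = 8,966 Wh = 8.966 kWh
television: 81.91 W × 6.5 h × 30 d = 15,972 Wh = 15.97 kWh
Wi-Fi router: 19.6 W × 6.71 h × 30 d = 3,945 Wh = 3.945 kWh
server rack: 2775 W × 0.85 h × 30 d = 70,762 Wh = 70.76 kWh
Total energy = 14.3 + 8.966 + 15.97 + 3.945 + 70.76 = 113.9 kWh
Cost = 113.9 kWh × £0.112 = £12.76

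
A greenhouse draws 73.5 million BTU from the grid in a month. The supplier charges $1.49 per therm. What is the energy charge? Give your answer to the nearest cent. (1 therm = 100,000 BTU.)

$1095.15

73.5 million BTU × (10 therm/million BTU) = 735 therm
Cost = 735 therm × $1.49/therm = $1,095.15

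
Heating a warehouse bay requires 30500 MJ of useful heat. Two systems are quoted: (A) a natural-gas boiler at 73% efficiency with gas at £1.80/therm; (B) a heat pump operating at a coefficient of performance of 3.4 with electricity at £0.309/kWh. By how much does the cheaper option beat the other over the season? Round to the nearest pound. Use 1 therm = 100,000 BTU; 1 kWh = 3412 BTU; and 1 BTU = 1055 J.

Heat load = 30500 MJ = 30,500,000,000 J / 1055 = 28,909,953 BTU
Gas: input = 28,909,953 / 0.730 = 39,602,675 BTU = 396 therm → 396 × £1.80 = £712.85
Heat pump: 28,909,953 BTU / 3412 = 8,473 kWh heat; / 3.4 = 2,492 kWh in → × £0.309 = £770.05
Difference = |£712.85 − £770.05| = £57.20 ≈ £57

£57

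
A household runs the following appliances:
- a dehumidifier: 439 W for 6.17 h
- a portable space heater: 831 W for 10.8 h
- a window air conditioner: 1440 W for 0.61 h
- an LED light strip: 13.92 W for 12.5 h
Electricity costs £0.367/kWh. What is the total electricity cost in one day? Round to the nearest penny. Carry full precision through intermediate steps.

dehumidifier: 439 W × 6.17 h = 2,709 Wh = 2.709 kWh
portable space heater: 831 W × 10.8 h = 8,975 Wh = 8.975 kWh
window air conditioner: 1440 W × 0.61 h = 878 Wh = 0.8784 kWh
LED light strip: 13.92 W × 12.5 h = 174 Wh = 0.174 kWh
Total energy = 2.709 + 8.975 + 0.8784 + 0.174 = 12.74 kWh
Cost = 12.74 kWh × £0.367 = £4.67

£4.67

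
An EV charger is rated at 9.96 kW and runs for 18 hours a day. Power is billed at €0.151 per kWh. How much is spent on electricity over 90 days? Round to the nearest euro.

€2436

Energy = 9960 W × 18 h/day × 90 days = 16,135,200 Wh = 16,140 kWh
Cost = 16,140 kWh × €0.151/kWh = €2,436.42 ≈ €2436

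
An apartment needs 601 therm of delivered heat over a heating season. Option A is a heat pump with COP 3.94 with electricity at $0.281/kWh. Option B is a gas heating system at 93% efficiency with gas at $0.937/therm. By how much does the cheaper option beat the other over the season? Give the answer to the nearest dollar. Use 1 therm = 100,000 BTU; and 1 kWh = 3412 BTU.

Heat load = 601 therm × 100,000 = 60,100,000 BTU
Gas: input = 60,100,000 / 0.93 = 64,623,656 BTU = 646.2 therm → 646.2 × $0.937 = $605.52
Heat pump: 60,100,000 BTU / 3412 = 17,610 kWh heat; / 3.94 = 4,471 kWh in → × $0.281 = $1,256.25
Difference = |$605.52 − $1,256.25| = $650.72 ≈ $651

$651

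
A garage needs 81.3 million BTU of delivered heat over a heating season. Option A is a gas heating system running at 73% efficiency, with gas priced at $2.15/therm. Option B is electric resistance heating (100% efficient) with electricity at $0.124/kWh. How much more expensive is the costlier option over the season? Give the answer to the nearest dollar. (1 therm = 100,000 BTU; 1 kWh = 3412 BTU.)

Heat load = 81.3 × 10⁶ BTU = 81,300,000 BTU
Gas: input = 81,300,000 / 0.73 = 111,369,863 BTU = 1,114 therm → 1,114 × $2.15 = $2,394.45
Electric: 81,300,000 BTU / 3412 = 23,830 kWh → × $0.124 = $2,954.63
Difference = |$2,394.45 − $2,954.63| = $560.18 ≈ $560

$560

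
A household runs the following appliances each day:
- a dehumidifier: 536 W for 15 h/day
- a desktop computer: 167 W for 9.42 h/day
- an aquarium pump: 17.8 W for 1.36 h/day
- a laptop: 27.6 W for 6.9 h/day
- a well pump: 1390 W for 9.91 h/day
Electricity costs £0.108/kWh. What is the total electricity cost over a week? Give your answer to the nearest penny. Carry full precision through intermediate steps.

dehumidifier: 536 W × 15 h × 7 d = 56,280 Wh = 56.28 kWh
desktop computer: 167 W × 9.42 h × 7 d = 11,012 Wh = 11.01 kWh
aquarium pump: 17.8 W × 1.36 h × 7 d = 169 Wh = 0.1695 kWh
laptop: 27.6 W × 6.9 h × 7 d = 1,333 Wh = 1.333 kWh
well pump: 1390 W × 9.91 h × 7 d = 96,424 Wh = 96.42 kWh
Total energy = 56.28 + 11.01 + 0.1695 + 1.333 + 96.42 = 165.2 kWh
Cost = 165.2 kWh × £0.108 = £17.84

£17.84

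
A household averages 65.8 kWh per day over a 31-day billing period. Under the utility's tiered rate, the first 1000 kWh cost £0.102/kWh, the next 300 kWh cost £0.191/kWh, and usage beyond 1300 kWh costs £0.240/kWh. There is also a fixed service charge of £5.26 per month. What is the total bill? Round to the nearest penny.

Usage = 65.8 kWh/day × 31 days = 2039.8 kWh
First 1000 kWh × £0.102 = £102.00
Next 300 kWh × £0.191 = £57.30
Remaining 739.8 kWh × £0.240 = £177.55
Energy charge = £336.85; + service £5.26 = £342.11

£342.11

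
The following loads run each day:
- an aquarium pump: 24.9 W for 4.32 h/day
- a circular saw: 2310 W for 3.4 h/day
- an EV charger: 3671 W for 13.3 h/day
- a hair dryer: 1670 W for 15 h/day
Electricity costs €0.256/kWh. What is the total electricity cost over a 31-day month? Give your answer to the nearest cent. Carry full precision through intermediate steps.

€649.45

aquarium pump: 24.9 W × 4.32 h × 31 d = 3,335 Wh = 3.335 kWh
circular saw: 2310 W × 3.4 h × 31 d = 243,474 Wh = 243.5 kWh
EV charger: 3671 W × 13.3 h × 31 d = 1,513,553 Wh = 1,514 kWh
hair dryer: 1670 W × 15 h × 31 d = 776,550 Wh = 776.5 kWh
Total energy = 3.335 + 243.5 + 1,514 + 776.5 = 2,537 kWh
Cost = 2,537 kWh × €0.256 = €649.45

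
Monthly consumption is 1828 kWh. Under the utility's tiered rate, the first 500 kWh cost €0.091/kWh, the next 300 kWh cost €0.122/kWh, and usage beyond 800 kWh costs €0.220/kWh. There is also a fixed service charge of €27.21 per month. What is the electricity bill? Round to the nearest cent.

€335.47

First 500 kWh × €0.091 = €45.50
Next 300 kWh × €0.122 = €36.60
Remaining 1028 kWh × €0.220 = €226.16
Energy charge = €308.26; + service €27.21 = €335.47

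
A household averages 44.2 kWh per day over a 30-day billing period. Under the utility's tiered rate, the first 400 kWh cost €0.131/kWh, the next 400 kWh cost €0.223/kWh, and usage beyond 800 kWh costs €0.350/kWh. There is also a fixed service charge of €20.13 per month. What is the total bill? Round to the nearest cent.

€345.83

Usage = 44.2 kWh/day × 30 days = 1326 kWh
First 400 kWh × €0.131 = €52.40
Next 400 kWh × €0.223 = €89.20
Remaining 526 kWh × €0.350 = €184.10
Energy charge = €325.70; + service €20.13 = €345.83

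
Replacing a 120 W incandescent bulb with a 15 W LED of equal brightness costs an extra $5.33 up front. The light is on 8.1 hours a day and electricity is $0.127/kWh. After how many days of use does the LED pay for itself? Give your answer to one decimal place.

49.3 days

Power saved = 120 − 15 = 105 W
Daily energy saved = 105 W × 8.1 h = 850.5 Wh = 0.8505 kWh
Daily savings = 0.8505 × $0.127 = $0.1080
Payback = $5.33 / $0.1080 per day = 49.35 days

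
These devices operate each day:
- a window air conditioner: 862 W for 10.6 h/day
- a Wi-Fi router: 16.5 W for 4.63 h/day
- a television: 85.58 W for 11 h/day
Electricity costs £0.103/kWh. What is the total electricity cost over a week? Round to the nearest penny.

£7.32

window air conditioner: 862 W × 10.6 h × 7 d = 63,960 Wh = 63.96 kWh
Wi-Fi router: 16.5 W × 4.63 h × 7 d = 535 Wh = 0.5348 kWh
television: 85.58 W × 11 h × 7 d = 6,590 Wh = 6.59 kWh
Total energy = 63.96 + 0.5348 + 6.59 = 71.08 kWh
Cost = 71.08 kWh × £0.103 = £7.32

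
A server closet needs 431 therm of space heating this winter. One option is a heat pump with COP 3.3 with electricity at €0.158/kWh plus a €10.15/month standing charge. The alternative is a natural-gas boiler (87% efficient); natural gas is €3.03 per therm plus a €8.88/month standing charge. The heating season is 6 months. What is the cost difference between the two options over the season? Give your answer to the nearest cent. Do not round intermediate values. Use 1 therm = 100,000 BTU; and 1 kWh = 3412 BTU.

Heat load = 431 therm × 100,000 = 43,100,000 BTU
Gas: input = 43,100,000 / 0.87 = 49,540,230 BTU = 495.4 therm → 495.4 × €3.03 = €1,501.07; + 6 × €8.88 standing = €1,554.35
Heat pump: 43,100,000 BTU / 3412 = 12,630 kWh heat; / 3.3 = 3,828 kWh in → × €0.158 = €604.80; + 6 × €10.15 standing = €665.70
Difference = |€1,554.35 − €665.70| = €888.65

€888.65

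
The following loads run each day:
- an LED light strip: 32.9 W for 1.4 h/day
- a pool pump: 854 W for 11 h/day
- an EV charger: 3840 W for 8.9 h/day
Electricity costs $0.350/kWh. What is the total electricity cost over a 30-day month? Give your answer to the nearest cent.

$457.97

LED light strip: 32.9 W × 1.4 h × 30 d = 1,382 Wh = 1.382 kWh
pool pump: 854 W × 11 h × 30 d = 281,820 Wh = 281.8 kWh
EV charger: 3840 W × 8.9 h × 30 d = 1,025,280 Wh = 1,025 kWh
Total energy = 1.382 + 281.8 + 1,025 = 1,308 kWh
Cost = 1,308 kWh × $0.350 = $457.97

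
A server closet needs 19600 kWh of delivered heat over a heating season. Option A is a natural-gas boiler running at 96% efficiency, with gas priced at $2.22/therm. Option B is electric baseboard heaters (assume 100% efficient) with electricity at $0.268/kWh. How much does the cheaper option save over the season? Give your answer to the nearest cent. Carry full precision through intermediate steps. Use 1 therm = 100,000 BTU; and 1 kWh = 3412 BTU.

$3706.31

Heat load = 19600 kWh × 3412 = 66,875,200 BTU
Gas: input = 66,875,200 / 0.96 = 69,661,667 BTU = 696.6 therm → 696.6 × $2.22 = $1,546.49
Electric: 66,875,200 BTU / 3412 = 19,600 kWh → × $0.268 = $5,252.80
Difference = |$1,546.49 − $5,252.80| = $3,706.31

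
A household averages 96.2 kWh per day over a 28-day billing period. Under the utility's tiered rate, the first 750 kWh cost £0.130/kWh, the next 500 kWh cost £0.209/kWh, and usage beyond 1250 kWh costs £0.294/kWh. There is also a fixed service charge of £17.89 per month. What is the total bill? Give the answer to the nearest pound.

Usage = 96.2 kWh/day × 28 days = 2693.6 kWh
First 750 kWh × £0.130 = £97.50
Next 500 kWh × £0.209 = £104.50
Remaining 1443.6 kWh × £0.294 = £424.42
Energy charge = £626.42; + service £17.89 = £644.31 ≈ £644

£644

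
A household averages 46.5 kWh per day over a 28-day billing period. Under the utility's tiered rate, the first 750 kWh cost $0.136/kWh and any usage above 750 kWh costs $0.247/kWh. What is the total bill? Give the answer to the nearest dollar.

Usage = 46.5 kWh/day × 28 days = 1302 kWh
First 750 kWh × $0.136 = $102.00
Remaining 552 kWh × $0.247 = $136.34
Total = $238.34 ≈ $238

$238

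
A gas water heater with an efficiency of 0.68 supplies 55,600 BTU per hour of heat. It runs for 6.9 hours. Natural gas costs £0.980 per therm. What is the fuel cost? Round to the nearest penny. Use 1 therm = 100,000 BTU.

Heat delivered = 55,600 BTU/h × 6.9 h = 383,640 BTU
Gas input = 383,640 / 0.68 = 564,176 BTU
= 564,176 / 100,000 = 5.642 therm
Cost = 5.642 × £0.980/therm = £5.53

£5.53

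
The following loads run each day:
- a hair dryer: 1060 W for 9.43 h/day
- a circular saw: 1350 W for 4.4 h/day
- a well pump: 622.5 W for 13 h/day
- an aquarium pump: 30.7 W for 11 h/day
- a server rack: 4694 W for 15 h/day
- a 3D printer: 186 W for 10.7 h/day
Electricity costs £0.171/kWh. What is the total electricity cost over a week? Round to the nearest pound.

hair dryer: 1060 W × 9.43 h × 7 d = 69,971 Wh = 69.97 kWh
circular saw: 1350 W × 4.4 h × 7 d = 41,580 Wh = 41.58 kWh
well pump: 622.5 W × 13 h × 7 d = 56,648 Wh = 56.65 kWh
aquarium pump: 30.7 W × 11 h × 7 d = 2,364 Wh = 2.364 kWh
server rack: 4694 W × 15 h × 7 d = 492,870 Wh = 492.9 kWh
3D printer: 186 W × 10.7 h × 7 d = 13,931 Wh = 13.93 kWh
Total energy = 69.97 + 41.58 + 56.65 + 2.364 + 492.9 + 13.93 = 677.4 kWh
Cost = 677.4 kWh × £0.171 = £115.83 ≈ £116

£116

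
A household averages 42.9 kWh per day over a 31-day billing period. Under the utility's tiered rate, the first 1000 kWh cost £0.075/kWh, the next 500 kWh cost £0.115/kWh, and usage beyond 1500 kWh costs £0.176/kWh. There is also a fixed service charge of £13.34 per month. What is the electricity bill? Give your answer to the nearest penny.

£126.28

Usage = 42.9 kWh/day × 31 days = 1329.9 kWh
First 1000 kWh × £0.075 = £75.00
Next 329.9 kWh × £0.115 = £37.94
Remaining tier: 0 kWh (not reached)
Energy charge = £112.94; + service £13.34 = £126.28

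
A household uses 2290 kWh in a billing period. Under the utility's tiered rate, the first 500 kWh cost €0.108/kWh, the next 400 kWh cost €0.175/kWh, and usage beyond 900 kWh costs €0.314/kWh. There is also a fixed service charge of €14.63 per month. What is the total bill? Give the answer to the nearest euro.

€575

First 500 kWh × €0.108 = €54.00
Next 400 kWh × €0.175 = €70.00
Remaining 1390 kWh × €0.314 = €436.46
Energy charge = €560.46; + service €14.63 = €575.09 ≈ €575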